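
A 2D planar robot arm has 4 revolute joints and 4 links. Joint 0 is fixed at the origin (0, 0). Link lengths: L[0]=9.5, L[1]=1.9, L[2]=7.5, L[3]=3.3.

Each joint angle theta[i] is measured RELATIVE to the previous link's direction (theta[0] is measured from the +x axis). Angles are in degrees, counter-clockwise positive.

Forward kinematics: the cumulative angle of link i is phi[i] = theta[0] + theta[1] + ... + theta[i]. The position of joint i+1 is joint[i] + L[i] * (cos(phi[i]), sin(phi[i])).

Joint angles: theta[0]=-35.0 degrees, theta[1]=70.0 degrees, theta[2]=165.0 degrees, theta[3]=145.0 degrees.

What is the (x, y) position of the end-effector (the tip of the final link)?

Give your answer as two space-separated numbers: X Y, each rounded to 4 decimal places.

joint[0] = (0.0000, 0.0000)  (base)
link 0: phi[0] = -35 = -35 deg
  cos(-35 deg) = 0.8192, sin(-35 deg) = -0.5736
  joint[1] = (0.0000, 0.0000) + 9.5 * (0.8192, -0.5736) = (0.0000 + 7.7819, 0.0000 + -5.4490) = (7.7819, -5.4490)
link 1: phi[1] = -35 + 70 = 35 deg
  cos(35 deg) = 0.8192, sin(35 deg) = 0.5736
  joint[2] = (7.7819, -5.4490) + 1.9 * (0.8192, 0.5736) = (7.7819 + 1.5564, -5.4490 + 1.0898) = (9.3383, -4.3592)
link 2: phi[2] = -35 + 70 + 165 = 200 deg
  cos(200 deg) = -0.9397, sin(200 deg) = -0.3420
  joint[3] = (9.3383, -4.3592) + 7.5 * (-0.9397, -0.3420) = (9.3383 + -7.0477, -4.3592 + -2.5652) = (2.2906, -6.9243)
link 3: phi[3] = -35 + 70 + 165 + 145 = 345 deg
  cos(345 deg) = 0.9659, sin(345 deg) = -0.2588
  joint[4] = (2.2906, -6.9243) + 3.3 * (0.9659, -0.2588) = (2.2906 + 3.1876, -6.9243 + -0.8541) = (5.4782, -7.7784)
End effector: (5.4782, -7.7784)

Answer: 5.4782 -7.7784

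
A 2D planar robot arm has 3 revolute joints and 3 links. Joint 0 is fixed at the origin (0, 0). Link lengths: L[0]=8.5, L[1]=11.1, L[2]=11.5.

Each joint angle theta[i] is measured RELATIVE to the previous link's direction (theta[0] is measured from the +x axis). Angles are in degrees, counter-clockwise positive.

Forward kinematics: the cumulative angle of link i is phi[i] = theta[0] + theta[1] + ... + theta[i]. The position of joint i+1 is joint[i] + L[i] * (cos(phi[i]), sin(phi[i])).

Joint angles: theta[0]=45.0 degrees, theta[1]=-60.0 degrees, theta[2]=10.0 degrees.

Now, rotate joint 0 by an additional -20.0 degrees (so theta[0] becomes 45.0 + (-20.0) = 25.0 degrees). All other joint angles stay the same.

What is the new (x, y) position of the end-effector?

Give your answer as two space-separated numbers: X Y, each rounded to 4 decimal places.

joint[0] = (0.0000, 0.0000)  (base)
link 0: phi[0] = 25 = 25 deg
  cos(25 deg) = 0.9063, sin(25 deg) = 0.4226
  joint[1] = (0.0000, 0.0000) + 8.5 * (0.9063, 0.4226) = (0.0000 + 7.7036, 0.0000 + 3.5923) = (7.7036, 3.5923)
link 1: phi[1] = 25 + -60 = -35 deg
  cos(-35 deg) = 0.8192, sin(-35 deg) = -0.5736
  joint[2] = (7.7036, 3.5923) + 11.1 * (0.8192, -0.5736) = (7.7036 + 9.0926, 3.5923 + -6.3667) = (16.7962, -2.7744)
link 2: phi[2] = 25 + -60 + 10 = -25 deg
  cos(-25 deg) = 0.9063, sin(-25 deg) = -0.4226
  joint[3] = (16.7962, -2.7744) + 11.5 * (0.9063, -0.4226) = (16.7962 + 10.4225, -2.7744 + -4.8601) = (27.2187, -7.6346)
End effector: (27.2187, -7.6346)

Answer: 27.2187 -7.6346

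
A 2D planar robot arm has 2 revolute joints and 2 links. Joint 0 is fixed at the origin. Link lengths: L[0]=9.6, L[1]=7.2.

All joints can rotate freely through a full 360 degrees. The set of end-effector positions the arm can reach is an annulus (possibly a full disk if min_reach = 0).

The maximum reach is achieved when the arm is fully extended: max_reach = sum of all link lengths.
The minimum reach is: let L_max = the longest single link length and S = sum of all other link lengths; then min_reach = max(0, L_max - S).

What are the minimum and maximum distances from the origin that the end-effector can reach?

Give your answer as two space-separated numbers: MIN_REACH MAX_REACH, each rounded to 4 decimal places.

Answer: 2.4000 16.8000

Derivation:
Link lengths: [9.6, 7.2]
max_reach = 9.6 + 7.2 = 16.8
L_max = max([9.6, 7.2]) = 9.6
S (sum of others) = 16.8 - 9.6 = 7.2
min_reach = max(0, 9.6 - 7.2) = max(0, 2.4) = 2.4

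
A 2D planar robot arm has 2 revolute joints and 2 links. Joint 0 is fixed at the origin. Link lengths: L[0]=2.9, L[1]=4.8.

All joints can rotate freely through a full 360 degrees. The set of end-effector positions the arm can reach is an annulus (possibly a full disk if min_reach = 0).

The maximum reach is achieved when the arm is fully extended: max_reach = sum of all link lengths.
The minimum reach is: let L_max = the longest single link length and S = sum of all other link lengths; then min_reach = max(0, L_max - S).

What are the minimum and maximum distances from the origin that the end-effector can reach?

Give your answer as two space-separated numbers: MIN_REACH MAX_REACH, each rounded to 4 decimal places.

Link lengths: [2.9, 4.8]
max_reach = 2.9 + 4.8 = 7.7
L_max = max([2.9, 4.8]) = 4.8
S (sum of others) = 7.7 - 4.8 = 2.9
min_reach = max(0, 4.8 - 2.9) = max(0, 1.9) = 1.9

Answer: 1.9000 7.7000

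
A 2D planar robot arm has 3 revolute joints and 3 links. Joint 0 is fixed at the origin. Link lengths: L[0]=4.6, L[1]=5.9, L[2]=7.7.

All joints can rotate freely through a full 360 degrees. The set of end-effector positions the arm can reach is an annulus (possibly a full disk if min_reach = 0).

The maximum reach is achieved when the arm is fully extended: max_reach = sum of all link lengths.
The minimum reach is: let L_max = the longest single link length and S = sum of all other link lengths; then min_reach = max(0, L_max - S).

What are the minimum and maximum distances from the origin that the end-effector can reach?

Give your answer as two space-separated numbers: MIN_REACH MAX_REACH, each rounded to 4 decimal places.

Link lengths: [4.6, 5.9, 7.7]
max_reach = 4.6 + 5.9 + 7.7 = 18.2
L_max = max([4.6, 5.9, 7.7]) = 7.7
S (sum of others) = 18.2 - 7.7 = 10.5
min_reach = max(0, 7.7 - 10.5) = max(0, -2.8) = 0

Answer: 0.0000 18.2000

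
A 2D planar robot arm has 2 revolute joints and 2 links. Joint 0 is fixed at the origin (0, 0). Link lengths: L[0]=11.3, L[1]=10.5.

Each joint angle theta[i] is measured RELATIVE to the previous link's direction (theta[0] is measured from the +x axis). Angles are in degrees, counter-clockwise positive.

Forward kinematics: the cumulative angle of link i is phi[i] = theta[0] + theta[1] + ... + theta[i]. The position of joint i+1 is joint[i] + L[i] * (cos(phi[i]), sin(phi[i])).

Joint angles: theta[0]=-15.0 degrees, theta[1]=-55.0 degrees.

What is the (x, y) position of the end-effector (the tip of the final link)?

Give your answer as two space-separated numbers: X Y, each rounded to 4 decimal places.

Answer: 14.5062 -12.7914

Derivation:
joint[0] = (0.0000, 0.0000)  (base)
link 0: phi[0] = -15 = -15 deg
  cos(-15 deg) = 0.9659, sin(-15 deg) = -0.2588
  joint[1] = (0.0000, 0.0000) + 11.3 * (0.9659, -0.2588) = (0.0000 + 10.9150, 0.0000 + -2.9247) = (10.9150, -2.9247)
link 1: phi[1] = -15 + -55 = -70 deg
  cos(-70 deg) = 0.3420, sin(-70 deg) = -0.9397
  joint[2] = (10.9150, -2.9247) + 10.5 * (0.3420, -0.9397) = (10.9150 + 3.5912, -2.9247 + -9.8668) = (14.5062, -12.7914)
End effector: (14.5062, -12.7914)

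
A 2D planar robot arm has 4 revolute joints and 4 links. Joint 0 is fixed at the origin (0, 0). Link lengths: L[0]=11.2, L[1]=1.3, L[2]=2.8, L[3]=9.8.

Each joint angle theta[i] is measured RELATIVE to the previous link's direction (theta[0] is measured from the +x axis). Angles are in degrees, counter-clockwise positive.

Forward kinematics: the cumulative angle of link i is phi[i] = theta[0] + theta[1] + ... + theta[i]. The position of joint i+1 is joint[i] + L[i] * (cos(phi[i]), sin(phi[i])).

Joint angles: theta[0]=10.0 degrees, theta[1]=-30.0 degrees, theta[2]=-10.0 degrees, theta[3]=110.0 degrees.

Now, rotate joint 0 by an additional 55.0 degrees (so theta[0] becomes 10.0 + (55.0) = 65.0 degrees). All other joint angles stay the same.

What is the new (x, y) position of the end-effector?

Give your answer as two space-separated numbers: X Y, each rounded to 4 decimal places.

Answer: 1.4062 19.0093

Derivation:
joint[0] = (0.0000, 0.0000)  (base)
link 0: phi[0] = 65 = 65 deg
  cos(65 deg) = 0.4226, sin(65 deg) = 0.9063
  joint[1] = (0.0000, 0.0000) + 11.2 * (0.4226, 0.9063) = (0.0000 + 4.7333, 0.0000 + 10.1506) = (4.7333, 10.1506)
link 1: phi[1] = 65 + -30 = 35 deg
  cos(35 deg) = 0.8192, sin(35 deg) = 0.5736
  joint[2] = (4.7333, 10.1506) + 1.3 * (0.8192, 0.5736) = (4.7333 + 1.0649, 10.1506 + 0.7456) = (5.7982, 10.8963)
link 2: phi[2] = 65 + -30 + -10 = 25 deg
  cos(25 deg) = 0.9063, sin(25 deg) = 0.4226
  joint[3] = (5.7982, 10.8963) + 2.8 * (0.9063, 0.4226) = (5.7982 + 2.5377, 10.8963 + 1.1833) = (8.3359, 12.0796)
link 3: phi[3] = 65 + -30 + -10 + 110 = 135 deg
  cos(135 deg) = -0.7071, sin(135 deg) = 0.7071
  joint[4] = (8.3359, 12.0796) + 9.8 * (-0.7071, 0.7071) = (8.3359 + -6.9296, 12.0796 + 6.9296) = (1.4062, 19.0093)
End effector: (1.4062, 19.0093)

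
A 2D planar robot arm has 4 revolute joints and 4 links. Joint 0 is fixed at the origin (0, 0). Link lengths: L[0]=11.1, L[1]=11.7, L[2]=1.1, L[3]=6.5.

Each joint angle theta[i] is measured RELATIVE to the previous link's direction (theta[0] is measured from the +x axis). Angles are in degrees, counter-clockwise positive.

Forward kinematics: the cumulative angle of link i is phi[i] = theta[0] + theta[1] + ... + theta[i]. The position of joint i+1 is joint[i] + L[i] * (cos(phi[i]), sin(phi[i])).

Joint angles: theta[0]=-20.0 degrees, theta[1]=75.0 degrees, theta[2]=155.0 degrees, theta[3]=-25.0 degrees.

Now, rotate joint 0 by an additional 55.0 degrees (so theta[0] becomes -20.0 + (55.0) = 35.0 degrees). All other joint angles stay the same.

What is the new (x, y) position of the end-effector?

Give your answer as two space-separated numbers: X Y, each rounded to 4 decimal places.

joint[0] = (0.0000, 0.0000)  (base)
link 0: phi[0] = 35 = 35 deg
  cos(35 deg) = 0.8192, sin(35 deg) = 0.5736
  joint[1] = (0.0000, 0.0000) + 11.1 * (0.8192, 0.5736) = (0.0000 + 9.0926, 0.0000 + 6.3667) = (9.0926, 6.3667)
link 1: phi[1] = 35 + 75 = 110 deg
  cos(110 deg) = -0.3420, sin(110 deg) = 0.9397
  joint[2] = (9.0926, 6.3667) + 11.7 * (-0.3420, 0.9397) = (9.0926 + -4.0016, 6.3667 + 10.9944) = (5.0910, 17.3611)
link 2: phi[2] = 35 + 75 + 155 = 265 deg
  cos(265 deg) = -0.0872, sin(265 deg) = -0.9962
  joint[3] = (5.0910, 17.3611) + 1.1 * (-0.0872, -0.9962) = (5.0910 + -0.0959, 17.3611 + -1.0958) = (4.9951, 16.2653)
link 3: phi[3] = 35 + 75 + 155 + -25 = 240 deg
  cos(240 deg) = -0.5000, sin(240 deg) = -0.8660
  joint[4] = (4.9951, 16.2653) + 6.5 * (-0.5000, -0.8660) = (4.9951 + -3.2500, 16.2653 + -5.6292) = (1.7451, 10.6361)
End effector: (1.7451, 10.6361)

Answer: 1.7451 10.6361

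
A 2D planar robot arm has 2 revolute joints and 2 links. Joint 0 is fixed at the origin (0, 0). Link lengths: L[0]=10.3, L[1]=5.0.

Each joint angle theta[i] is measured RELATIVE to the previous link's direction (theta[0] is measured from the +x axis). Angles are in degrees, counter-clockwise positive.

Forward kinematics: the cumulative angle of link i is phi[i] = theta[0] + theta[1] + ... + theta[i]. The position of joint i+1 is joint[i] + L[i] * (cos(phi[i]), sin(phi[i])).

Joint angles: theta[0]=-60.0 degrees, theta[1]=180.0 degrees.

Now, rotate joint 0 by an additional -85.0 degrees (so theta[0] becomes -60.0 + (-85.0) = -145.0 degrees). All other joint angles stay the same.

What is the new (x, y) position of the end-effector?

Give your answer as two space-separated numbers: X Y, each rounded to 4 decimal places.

joint[0] = (0.0000, 0.0000)  (base)
link 0: phi[0] = -145 = -145 deg
  cos(-145 deg) = -0.8192, sin(-145 deg) = -0.5736
  joint[1] = (0.0000, 0.0000) + 10.3 * (-0.8192, -0.5736) = (0.0000 + -8.4373, 0.0000 + -5.9078) = (-8.4373, -5.9078)
link 1: phi[1] = -145 + 180 = 35 deg
  cos(35 deg) = 0.8192, sin(35 deg) = 0.5736
  joint[2] = (-8.4373, -5.9078) + 5 * (0.8192, 0.5736) = (-8.4373 + 4.0958, -5.9078 + 2.8679) = (-4.3415, -3.0400)
End effector: (-4.3415, -3.0400)

Answer: -4.3415 -3.0400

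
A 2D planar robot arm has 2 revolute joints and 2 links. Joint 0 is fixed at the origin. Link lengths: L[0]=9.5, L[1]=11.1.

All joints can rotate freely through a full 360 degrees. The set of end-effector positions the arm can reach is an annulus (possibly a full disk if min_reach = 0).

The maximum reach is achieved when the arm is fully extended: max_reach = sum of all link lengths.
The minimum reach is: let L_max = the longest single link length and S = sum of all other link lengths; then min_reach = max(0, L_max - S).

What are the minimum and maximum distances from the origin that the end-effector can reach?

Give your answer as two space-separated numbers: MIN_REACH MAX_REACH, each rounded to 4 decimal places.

Answer: 1.6000 20.6000

Derivation:
Link lengths: [9.5, 11.1]
max_reach = 9.5 + 11.1 = 20.6
L_max = max([9.5, 11.1]) = 11.1
S (sum of others) = 20.6 - 11.1 = 9.5
min_reach = max(0, 11.1 - 9.5) = max(0, 1.6) = 1.6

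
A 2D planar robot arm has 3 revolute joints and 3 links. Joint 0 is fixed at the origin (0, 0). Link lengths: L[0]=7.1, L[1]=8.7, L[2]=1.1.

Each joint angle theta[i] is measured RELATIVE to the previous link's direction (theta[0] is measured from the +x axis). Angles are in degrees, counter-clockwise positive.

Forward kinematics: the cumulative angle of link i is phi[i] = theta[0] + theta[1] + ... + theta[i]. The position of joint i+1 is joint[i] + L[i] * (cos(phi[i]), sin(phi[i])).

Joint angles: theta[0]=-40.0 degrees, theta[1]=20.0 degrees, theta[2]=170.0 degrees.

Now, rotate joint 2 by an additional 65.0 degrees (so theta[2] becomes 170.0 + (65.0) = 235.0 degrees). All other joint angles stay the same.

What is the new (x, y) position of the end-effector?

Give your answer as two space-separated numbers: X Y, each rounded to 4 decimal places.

Answer: 12.7132 -8.1703

Derivation:
joint[0] = (0.0000, 0.0000)  (base)
link 0: phi[0] = -40 = -40 deg
  cos(-40 deg) = 0.7660, sin(-40 deg) = -0.6428
  joint[1] = (0.0000, 0.0000) + 7.1 * (0.7660, -0.6428) = (0.0000 + 5.4389, 0.0000 + -4.5638) = (5.4389, -4.5638)
link 1: phi[1] = -40 + 20 = -20 deg
  cos(-20 deg) = 0.9397, sin(-20 deg) = -0.3420
  joint[2] = (5.4389, -4.5638) + 8.7 * (0.9397, -0.3420) = (5.4389 + 8.1753, -4.5638 + -2.9756) = (13.6142, -7.5394)
link 2: phi[2] = -40 + 20 + 235 = 215 deg
  cos(215 deg) = -0.8192, sin(215 deg) = -0.5736
  joint[3] = (13.6142, -7.5394) + 1.1 * (-0.8192, -0.5736) = (13.6142 + -0.9011, -7.5394 + -0.6309) = (12.7132, -8.1703)
End effector: (12.7132, -8.1703)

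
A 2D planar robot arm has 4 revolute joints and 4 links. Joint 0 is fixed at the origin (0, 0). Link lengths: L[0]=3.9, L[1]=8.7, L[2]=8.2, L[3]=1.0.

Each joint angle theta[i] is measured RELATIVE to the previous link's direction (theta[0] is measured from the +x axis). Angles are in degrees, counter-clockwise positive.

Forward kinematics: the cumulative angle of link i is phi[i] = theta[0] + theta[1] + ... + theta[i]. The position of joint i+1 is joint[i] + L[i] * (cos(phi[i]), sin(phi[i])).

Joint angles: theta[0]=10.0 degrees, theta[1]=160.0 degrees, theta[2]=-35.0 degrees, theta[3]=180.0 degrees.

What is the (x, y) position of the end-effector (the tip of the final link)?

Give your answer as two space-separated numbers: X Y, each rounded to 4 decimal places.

joint[0] = (0.0000, 0.0000)  (base)
link 0: phi[0] = 10 = 10 deg
  cos(10 deg) = 0.9848, sin(10 deg) = 0.1736
  joint[1] = (0.0000, 0.0000) + 3.9 * (0.9848, 0.1736) = (0.0000 + 3.8408, 0.0000 + 0.6772) = (3.8408, 0.6772)
link 1: phi[1] = 10 + 160 = 170 deg
  cos(170 deg) = -0.9848, sin(170 deg) = 0.1736
  joint[2] = (3.8408, 0.6772) + 8.7 * (-0.9848, 0.1736) = (3.8408 + -8.5678, 0.6772 + 1.5107) = (-4.7271, 2.1880)
link 2: phi[2] = 10 + 160 + -35 = 135 deg
  cos(135 deg) = -0.7071, sin(135 deg) = 0.7071
  joint[3] = (-4.7271, 2.1880) + 8.2 * (-0.7071, 0.7071) = (-4.7271 + -5.7983, 2.1880 + 5.7983) = (-10.5254, 7.9862)
link 3: phi[3] = 10 + 160 + -35 + 180 = 315 deg
  cos(315 deg) = 0.7071, sin(315 deg) = -0.7071
  joint[4] = (-10.5254, 7.9862) + 1 * (0.7071, -0.7071) = (-10.5254 + 0.7071, 7.9862 + -0.7071) = (-9.8182, 7.2791)
End effector: (-9.8182, 7.2791)

Answer: -9.8182 7.2791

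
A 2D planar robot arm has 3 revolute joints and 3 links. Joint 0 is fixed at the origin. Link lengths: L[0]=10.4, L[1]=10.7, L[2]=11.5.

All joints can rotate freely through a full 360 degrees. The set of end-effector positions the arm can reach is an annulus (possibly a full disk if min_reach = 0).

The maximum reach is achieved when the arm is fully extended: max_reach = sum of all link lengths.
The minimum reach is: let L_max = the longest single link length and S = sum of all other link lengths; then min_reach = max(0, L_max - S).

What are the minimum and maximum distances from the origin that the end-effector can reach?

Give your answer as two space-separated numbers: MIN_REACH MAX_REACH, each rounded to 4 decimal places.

Link lengths: [10.4, 10.7, 11.5]
max_reach = 10.4 + 10.7 + 11.5 = 32.6
L_max = max([10.4, 10.7, 11.5]) = 11.5
S (sum of others) = 32.6 - 11.5 = 21.1
min_reach = max(0, 11.5 - 21.1) = max(0, -9.6) = 0

Answer: 0.0000 32.6000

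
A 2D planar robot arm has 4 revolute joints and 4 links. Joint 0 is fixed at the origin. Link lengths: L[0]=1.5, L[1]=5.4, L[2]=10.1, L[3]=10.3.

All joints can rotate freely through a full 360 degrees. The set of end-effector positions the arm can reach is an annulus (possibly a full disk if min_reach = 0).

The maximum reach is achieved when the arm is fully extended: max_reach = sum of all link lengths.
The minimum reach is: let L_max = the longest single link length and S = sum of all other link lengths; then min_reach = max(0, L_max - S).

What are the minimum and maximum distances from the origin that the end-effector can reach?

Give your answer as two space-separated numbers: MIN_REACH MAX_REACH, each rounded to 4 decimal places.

Answer: 0.0000 27.3000

Derivation:
Link lengths: [1.5, 5.4, 10.1, 10.3]
max_reach = 1.5 + 5.4 + 10.1 + 10.3 = 27.3
L_max = max([1.5, 5.4, 10.1, 10.3]) = 10.3
S (sum of others) = 27.3 - 10.3 = 17
min_reach = max(0, 10.3 - 17) = max(0, -6.7) = 0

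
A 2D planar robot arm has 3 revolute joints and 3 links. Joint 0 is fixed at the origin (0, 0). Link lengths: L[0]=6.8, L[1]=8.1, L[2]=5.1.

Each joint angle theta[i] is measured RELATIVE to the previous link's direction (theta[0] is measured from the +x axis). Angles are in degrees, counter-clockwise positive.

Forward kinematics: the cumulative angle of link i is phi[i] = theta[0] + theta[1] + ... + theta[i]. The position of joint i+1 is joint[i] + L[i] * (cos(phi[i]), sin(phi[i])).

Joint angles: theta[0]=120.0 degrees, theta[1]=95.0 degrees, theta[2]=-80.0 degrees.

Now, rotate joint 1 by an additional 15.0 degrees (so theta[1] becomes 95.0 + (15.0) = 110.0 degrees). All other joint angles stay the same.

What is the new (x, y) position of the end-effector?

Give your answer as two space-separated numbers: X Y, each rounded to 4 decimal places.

joint[0] = (0.0000, 0.0000)  (base)
link 0: phi[0] = 120 = 120 deg
  cos(120 deg) = -0.5000, sin(120 deg) = 0.8660
  joint[1] = (0.0000, 0.0000) + 6.8 * (-0.5000, 0.8660) = (0.0000 + -3.4000, 0.0000 + 5.8890) = (-3.4000, 5.8890)
link 1: phi[1] = 120 + 110 = 230 deg
  cos(230 deg) = -0.6428, sin(230 deg) = -0.7660
  joint[2] = (-3.4000, 5.8890) + 8.1 * (-0.6428, -0.7660) = (-3.4000 + -5.2066, 5.8890 + -6.2050) = (-8.6066, -0.3160)
link 2: phi[2] = 120 + 110 + -80 = 150 deg
  cos(150 deg) = -0.8660, sin(150 deg) = 0.5000
  joint[3] = (-8.6066, -0.3160) + 5.1 * (-0.8660, 0.5000) = (-8.6066 + -4.4167, -0.3160 + 2.5500) = (-13.0233, 2.2340)
End effector: (-13.0233, 2.2340)

Answer: -13.0233 2.2340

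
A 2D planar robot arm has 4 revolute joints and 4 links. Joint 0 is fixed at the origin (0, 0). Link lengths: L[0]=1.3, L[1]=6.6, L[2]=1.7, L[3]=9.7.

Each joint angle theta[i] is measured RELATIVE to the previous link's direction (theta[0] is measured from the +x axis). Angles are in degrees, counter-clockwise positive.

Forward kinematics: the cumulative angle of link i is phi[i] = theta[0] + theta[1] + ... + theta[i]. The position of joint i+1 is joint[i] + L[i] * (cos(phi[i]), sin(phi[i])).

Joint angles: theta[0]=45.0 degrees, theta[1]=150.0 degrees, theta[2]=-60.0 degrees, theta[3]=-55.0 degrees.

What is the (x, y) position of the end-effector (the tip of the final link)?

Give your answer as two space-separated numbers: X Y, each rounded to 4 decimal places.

joint[0] = (0.0000, 0.0000)  (base)
link 0: phi[0] = 45 = 45 deg
  cos(45 deg) = 0.7071, sin(45 deg) = 0.7071
  joint[1] = (0.0000, 0.0000) + 1.3 * (0.7071, 0.7071) = (0.0000 + 0.9192, 0.0000 + 0.9192) = (0.9192, 0.9192)
link 1: phi[1] = 45 + 150 = 195 deg
  cos(195 deg) = -0.9659, sin(195 deg) = -0.2588
  joint[2] = (0.9192, 0.9192) + 6.6 * (-0.9659, -0.2588) = (0.9192 + -6.3751, 0.9192 + -1.7082) = (-5.4559, -0.7890)
link 2: phi[2] = 45 + 150 + -60 = 135 deg
  cos(135 deg) = -0.7071, sin(135 deg) = 0.7071
  joint[3] = (-5.4559, -0.7890) + 1.7 * (-0.7071, 0.7071) = (-5.4559 + -1.2021, -0.7890 + 1.2021) = (-6.6580, 0.4131)
link 3: phi[3] = 45 + 150 + -60 + -55 = 80 deg
  cos(80 deg) = 0.1736, sin(80 deg) = 0.9848
  joint[4] = (-6.6580, 0.4131) + 9.7 * (0.1736, 0.9848) = (-6.6580 + 1.6844, 0.4131 + 9.5526) = (-4.9736, 9.9657)
End effector: (-4.9736, 9.9657)

Answer: -4.9736 9.9657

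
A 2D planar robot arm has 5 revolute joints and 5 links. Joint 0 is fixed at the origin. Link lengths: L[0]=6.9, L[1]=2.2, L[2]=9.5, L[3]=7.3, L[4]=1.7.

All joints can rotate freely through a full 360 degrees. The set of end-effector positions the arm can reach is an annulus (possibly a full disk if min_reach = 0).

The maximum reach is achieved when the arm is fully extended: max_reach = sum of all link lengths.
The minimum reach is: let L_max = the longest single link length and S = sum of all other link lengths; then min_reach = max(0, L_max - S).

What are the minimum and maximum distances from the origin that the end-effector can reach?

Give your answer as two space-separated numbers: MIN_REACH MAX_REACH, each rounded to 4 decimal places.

Link lengths: [6.9, 2.2, 9.5, 7.3, 1.7]
max_reach = 6.9 + 2.2 + 9.5 + 7.3 + 1.7 = 27.6
L_max = max([6.9, 2.2, 9.5, 7.3, 1.7]) = 9.5
S (sum of others) = 27.6 - 9.5 = 18.1
min_reach = max(0, 9.5 - 18.1) = max(0, -8.6) = 0

Answer: 0.0000 27.6000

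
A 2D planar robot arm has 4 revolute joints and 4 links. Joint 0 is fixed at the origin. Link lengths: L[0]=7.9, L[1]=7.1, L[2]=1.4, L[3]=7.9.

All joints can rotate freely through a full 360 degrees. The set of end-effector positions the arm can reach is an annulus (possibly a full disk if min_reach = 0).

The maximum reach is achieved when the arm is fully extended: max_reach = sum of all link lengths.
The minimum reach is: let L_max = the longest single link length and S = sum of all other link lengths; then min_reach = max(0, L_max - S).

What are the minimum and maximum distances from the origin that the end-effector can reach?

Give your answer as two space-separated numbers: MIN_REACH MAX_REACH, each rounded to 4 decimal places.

Link lengths: [7.9, 7.1, 1.4, 7.9]
max_reach = 7.9 + 7.1 + 1.4 + 7.9 = 24.3
L_max = max([7.9, 7.1, 1.4, 7.9]) = 7.9
S (sum of others) = 24.3 - 7.9 = 16.4
min_reach = max(0, 7.9 - 16.4) = max(0, -8.5) = 0

Answer: 0.0000 24.3000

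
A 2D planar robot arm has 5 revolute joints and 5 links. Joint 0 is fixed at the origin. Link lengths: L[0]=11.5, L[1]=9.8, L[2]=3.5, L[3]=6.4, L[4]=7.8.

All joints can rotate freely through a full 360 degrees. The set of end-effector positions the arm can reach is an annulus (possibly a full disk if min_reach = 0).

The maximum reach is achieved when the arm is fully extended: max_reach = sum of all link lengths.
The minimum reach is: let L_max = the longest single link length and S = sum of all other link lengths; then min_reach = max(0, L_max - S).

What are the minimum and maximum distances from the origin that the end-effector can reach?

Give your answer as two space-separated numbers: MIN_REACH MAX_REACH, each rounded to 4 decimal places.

Link lengths: [11.5, 9.8, 3.5, 6.4, 7.8]
max_reach = 11.5 + 9.8 + 3.5 + 6.4 + 7.8 = 39
L_max = max([11.5, 9.8, 3.5, 6.4, 7.8]) = 11.5
S (sum of others) = 39 - 11.5 = 27.5
min_reach = max(0, 11.5 - 27.5) = max(0, -16) = 0

Answer: 0.0000 39.0000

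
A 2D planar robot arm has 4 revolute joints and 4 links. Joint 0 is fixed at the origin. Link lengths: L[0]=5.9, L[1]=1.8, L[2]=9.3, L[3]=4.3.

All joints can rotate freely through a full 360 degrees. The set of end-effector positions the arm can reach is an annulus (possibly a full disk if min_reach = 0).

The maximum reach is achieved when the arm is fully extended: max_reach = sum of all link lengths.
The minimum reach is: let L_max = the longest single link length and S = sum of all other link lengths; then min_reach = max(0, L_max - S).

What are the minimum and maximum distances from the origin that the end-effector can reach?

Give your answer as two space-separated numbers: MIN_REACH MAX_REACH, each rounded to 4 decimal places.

Link lengths: [5.9, 1.8, 9.3, 4.3]
max_reach = 5.9 + 1.8 + 9.3 + 4.3 = 21.3
L_max = max([5.9, 1.8, 9.3, 4.3]) = 9.3
S (sum of others) = 21.3 - 9.3 = 12
min_reach = max(0, 9.3 - 12) = max(0, -2.7) = 0

Answer: 0.0000 21.3000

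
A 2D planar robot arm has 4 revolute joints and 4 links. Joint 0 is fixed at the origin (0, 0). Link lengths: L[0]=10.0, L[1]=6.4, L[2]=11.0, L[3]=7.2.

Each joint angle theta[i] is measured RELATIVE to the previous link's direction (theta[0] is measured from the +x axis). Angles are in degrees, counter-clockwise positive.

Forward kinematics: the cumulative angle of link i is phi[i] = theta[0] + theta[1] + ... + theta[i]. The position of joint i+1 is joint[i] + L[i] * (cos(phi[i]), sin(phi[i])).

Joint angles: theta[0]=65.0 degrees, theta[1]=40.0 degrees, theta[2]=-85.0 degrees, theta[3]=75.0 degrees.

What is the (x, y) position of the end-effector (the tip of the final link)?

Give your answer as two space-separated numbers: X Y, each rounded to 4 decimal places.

joint[0] = (0.0000, 0.0000)  (base)
link 0: phi[0] = 65 = 65 deg
  cos(65 deg) = 0.4226, sin(65 deg) = 0.9063
  joint[1] = (0.0000, 0.0000) + 10 * (0.4226, 0.9063) = (0.0000 + 4.2262, 0.0000 + 9.0631) = (4.2262, 9.0631)
link 1: phi[1] = 65 + 40 = 105 deg
  cos(105 deg) = -0.2588, sin(105 deg) = 0.9659
  joint[2] = (4.2262, 9.0631) + 6.4 * (-0.2588, 0.9659) = (4.2262 + -1.6564, 9.0631 + 6.1819) = (2.5697, 15.2450)
link 2: phi[2] = 65 + 40 + -85 = 20 deg
  cos(20 deg) = 0.9397, sin(20 deg) = 0.3420
  joint[3] = (2.5697, 15.2450) + 11 * (0.9397, 0.3420) = (2.5697 + 10.3366, 15.2450 + 3.7622) = (12.9064, 19.0072)
link 3: phi[3] = 65 + 40 + -85 + 75 = 95 deg
  cos(95 deg) = -0.0872, sin(95 deg) = 0.9962
  joint[4] = (12.9064, 19.0072) + 7.2 * (-0.0872, 0.9962) = (12.9064 + -0.6275, 19.0072 + 7.1726) = (12.2788, 26.1798)
End effector: (12.2788, 26.1798)

Answer: 12.2788 26.1798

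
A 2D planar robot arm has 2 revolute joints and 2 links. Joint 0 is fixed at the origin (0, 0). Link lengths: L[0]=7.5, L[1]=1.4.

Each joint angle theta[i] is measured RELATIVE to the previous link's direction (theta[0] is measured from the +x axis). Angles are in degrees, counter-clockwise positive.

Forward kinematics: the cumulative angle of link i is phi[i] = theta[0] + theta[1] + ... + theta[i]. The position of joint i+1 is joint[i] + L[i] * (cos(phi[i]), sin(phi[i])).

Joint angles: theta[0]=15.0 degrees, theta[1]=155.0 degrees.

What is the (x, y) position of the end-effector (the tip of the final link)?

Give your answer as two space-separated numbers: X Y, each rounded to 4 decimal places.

Answer: 5.8657 2.1843

Derivation:
joint[0] = (0.0000, 0.0000)  (base)
link 0: phi[0] = 15 = 15 deg
  cos(15 deg) = 0.9659, sin(15 deg) = 0.2588
  joint[1] = (0.0000, 0.0000) + 7.5 * (0.9659, 0.2588) = (0.0000 + 7.2444, 0.0000 + 1.9411) = (7.2444, 1.9411)
link 1: phi[1] = 15 + 155 = 170 deg
  cos(170 deg) = -0.9848, sin(170 deg) = 0.1736
  joint[2] = (7.2444, 1.9411) + 1.4 * (-0.9848, 0.1736) = (7.2444 + -1.3787, 1.9411 + 0.2431) = (5.8657, 2.1843)
End effector: (5.8657, 2.1843)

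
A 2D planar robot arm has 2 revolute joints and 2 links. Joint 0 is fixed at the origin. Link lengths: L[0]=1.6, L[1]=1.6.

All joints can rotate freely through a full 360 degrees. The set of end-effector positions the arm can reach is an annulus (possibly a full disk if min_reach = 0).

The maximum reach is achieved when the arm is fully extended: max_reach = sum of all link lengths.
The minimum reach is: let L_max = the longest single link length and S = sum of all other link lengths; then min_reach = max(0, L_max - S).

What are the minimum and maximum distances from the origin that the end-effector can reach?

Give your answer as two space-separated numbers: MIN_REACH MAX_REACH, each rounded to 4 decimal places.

Link lengths: [1.6, 1.6]
max_reach = 1.6 + 1.6 = 3.2
L_max = max([1.6, 1.6]) = 1.6
S (sum of others) = 3.2 - 1.6 = 1.6
min_reach = max(0, 1.6 - 1.6) = max(0, 0) = 0

Answer: 0.0000 3.2000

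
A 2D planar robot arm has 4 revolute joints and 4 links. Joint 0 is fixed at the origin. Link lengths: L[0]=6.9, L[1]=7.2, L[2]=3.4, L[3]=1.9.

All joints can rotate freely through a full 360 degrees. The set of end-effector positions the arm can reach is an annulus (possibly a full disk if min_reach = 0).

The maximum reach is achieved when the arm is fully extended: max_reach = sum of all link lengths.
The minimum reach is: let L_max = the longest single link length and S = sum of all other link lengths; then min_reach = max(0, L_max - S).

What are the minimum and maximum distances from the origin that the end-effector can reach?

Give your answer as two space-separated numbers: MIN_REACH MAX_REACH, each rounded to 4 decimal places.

Link lengths: [6.9, 7.2, 3.4, 1.9]
max_reach = 6.9 + 7.2 + 3.4 + 1.9 = 19.4
L_max = max([6.9, 7.2, 3.4, 1.9]) = 7.2
S (sum of others) = 19.4 - 7.2 = 12.2
min_reach = max(0, 7.2 - 12.2) = max(0, -5) = 0

Answer: 0.0000 19.4000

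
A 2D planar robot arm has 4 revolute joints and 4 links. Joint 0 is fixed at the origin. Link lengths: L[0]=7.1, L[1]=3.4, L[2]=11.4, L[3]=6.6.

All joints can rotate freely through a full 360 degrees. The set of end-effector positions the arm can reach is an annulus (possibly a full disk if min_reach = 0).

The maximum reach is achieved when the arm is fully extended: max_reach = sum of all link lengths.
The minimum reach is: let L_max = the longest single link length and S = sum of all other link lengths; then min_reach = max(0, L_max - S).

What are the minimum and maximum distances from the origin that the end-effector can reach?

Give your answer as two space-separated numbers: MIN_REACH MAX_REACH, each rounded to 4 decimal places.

Link lengths: [7.1, 3.4, 11.4, 6.6]
max_reach = 7.1 + 3.4 + 11.4 + 6.6 = 28.5
L_max = max([7.1, 3.4, 11.4, 6.6]) = 11.4
S (sum of others) = 28.5 - 11.4 = 17.1
min_reach = max(0, 11.4 - 17.1) = max(0, -5.7) = 0

Answer: 0.0000 28.5000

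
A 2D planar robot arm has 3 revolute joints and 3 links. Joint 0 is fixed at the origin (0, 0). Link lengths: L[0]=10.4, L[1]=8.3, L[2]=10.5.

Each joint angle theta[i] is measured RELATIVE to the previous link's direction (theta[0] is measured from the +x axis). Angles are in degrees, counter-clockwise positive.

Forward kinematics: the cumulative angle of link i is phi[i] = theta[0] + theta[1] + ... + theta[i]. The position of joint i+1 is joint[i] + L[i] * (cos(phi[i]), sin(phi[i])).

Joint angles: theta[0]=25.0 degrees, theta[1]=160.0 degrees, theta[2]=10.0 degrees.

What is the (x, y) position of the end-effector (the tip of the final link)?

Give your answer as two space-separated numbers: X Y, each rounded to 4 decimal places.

Answer: -8.9850 0.9542

Derivation:
joint[0] = (0.0000, 0.0000)  (base)
link 0: phi[0] = 25 = 25 deg
  cos(25 deg) = 0.9063, sin(25 deg) = 0.4226
  joint[1] = (0.0000, 0.0000) + 10.4 * (0.9063, 0.4226) = (0.0000 + 9.4256, 0.0000 + 4.3952) = (9.4256, 4.3952)
link 1: phi[1] = 25 + 160 = 185 deg
  cos(185 deg) = -0.9962, sin(185 deg) = -0.0872
  joint[2] = (9.4256, 4.3952) + 8.3 * (-0.9962, -0.0872) = (9.4256 + -8.2684, 4.3952 + -0.7234) = (1.1572, 3.6718)
link 2: phi[2] = 25 + 160 + 10 = 195 deg
  cos(195 deg) = -0.9659, sin(195 deg) = -0.2588
  joint[3] = (1.1572, 3.6718) + 10.5 * (-0.9659, -0.2588) = (1.1572 + -10.1422, 3.6718 + -2.7176) = (-8.9850, 0.9542)
End effector: (-8.9850, 0.9542)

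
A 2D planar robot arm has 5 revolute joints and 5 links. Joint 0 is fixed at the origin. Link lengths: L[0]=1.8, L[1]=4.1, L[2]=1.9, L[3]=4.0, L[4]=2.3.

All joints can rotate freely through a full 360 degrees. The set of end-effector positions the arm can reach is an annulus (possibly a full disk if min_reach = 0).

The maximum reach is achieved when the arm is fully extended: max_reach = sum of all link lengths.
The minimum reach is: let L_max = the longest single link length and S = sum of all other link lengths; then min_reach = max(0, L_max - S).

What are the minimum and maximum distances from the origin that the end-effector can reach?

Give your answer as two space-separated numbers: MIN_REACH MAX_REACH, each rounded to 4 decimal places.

Answer: 0.0000 14.1000

Derivation:
Link lengths: [1.8, 4.1, 1.9, 4.0, 2.3]
max_reach = 1.8 + 4.1 + 1.9 + 4 + 2.3 = 14.1
L_max = max([1.8, 4.1, 1.9, 4.0, 2.3]) = 4.1
S (sum of others) = 14.1 - 4.1 = 10
min_reach = max(0, 4.1 - 10) = max(0, -5.9) = 0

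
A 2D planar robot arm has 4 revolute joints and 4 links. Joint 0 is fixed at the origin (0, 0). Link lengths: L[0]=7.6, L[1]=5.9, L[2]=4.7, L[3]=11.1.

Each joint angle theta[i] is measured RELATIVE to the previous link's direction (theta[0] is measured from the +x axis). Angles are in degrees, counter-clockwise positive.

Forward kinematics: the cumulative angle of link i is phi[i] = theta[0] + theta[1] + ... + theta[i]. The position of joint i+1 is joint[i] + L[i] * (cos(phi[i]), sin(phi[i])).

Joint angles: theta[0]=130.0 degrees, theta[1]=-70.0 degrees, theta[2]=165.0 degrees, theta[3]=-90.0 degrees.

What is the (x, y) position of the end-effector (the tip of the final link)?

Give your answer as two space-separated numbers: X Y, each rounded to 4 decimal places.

joint[0] = (0.0000, 0.0000)  (base)
link 0: phi[0] = 130 = 130 deg
  cos(130 deg) = -0.6428, sin(130 deg) = 0.7660
  joint[1] = (0.0000, 0.0000) + 7.6 * (-0.6428, 0.7660) = (0.0000 + -4.8852, 0.0000 + 5.8219) = (-4.8852, 5.8219)
link 1: phi[1] = 130 + -70 = 60 deg
  cos(60 deg) = 0.5000, sin(60 deg) = 0.8660
  joint[2] = (-4.8852, 5.8219) + 5.9 * (0.5000, 0.8660) = (-4.8852 + 2.9500, 5.8219 + 5.1095) = (-1.9352, 10.9315)
link 2: phi[2] = 130 + -70 + 165 = 225 deg
  cos(225 deg) = -0.7071, sin(225 deg) = -0.7071
  joint[3] = (-1.9352, 10.9315) + 4.7 * (-0.7071, -0.7071) = (-1.9352 + -3.3234, 10.9315 + -3.3234) = (-5.2586, 7.6081)
link 3: phi[3] = 130 + -70 + 165 + -90 = 135 deg
  cos(135 deg) = -0.7071, sin(135 deg) = 0.7071
  joint[4] = (-5.2586, 7.6081) + 11.1 * (-0.7071, 0.7071) = (-5.2586 + -7.8489, 7.6081 + 7.8489) = (-13.1075, 15.4570)
End effector: (-13.1075, 15.4570)

Answer: -13.1075 15.4570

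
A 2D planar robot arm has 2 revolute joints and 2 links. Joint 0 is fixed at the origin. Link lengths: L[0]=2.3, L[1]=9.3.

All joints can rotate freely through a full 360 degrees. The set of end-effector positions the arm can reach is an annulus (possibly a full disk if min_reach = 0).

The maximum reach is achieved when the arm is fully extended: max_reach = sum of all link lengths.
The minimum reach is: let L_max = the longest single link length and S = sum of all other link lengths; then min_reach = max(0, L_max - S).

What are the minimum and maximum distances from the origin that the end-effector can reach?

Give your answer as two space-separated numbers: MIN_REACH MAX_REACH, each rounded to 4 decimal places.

Answer: 7.0000 11.6000

Derivation:
Link lengths: [2.3, 9.3]
max_reach = 2.3 + 9.3 = 11.6
L_max = max([2.3, 9.3]) = 9.3
S (sum of others) = 11.6 - 9.3 = 2.3
min_reach = max(0, 9.3 - 2.3) = max(0, 7) = 7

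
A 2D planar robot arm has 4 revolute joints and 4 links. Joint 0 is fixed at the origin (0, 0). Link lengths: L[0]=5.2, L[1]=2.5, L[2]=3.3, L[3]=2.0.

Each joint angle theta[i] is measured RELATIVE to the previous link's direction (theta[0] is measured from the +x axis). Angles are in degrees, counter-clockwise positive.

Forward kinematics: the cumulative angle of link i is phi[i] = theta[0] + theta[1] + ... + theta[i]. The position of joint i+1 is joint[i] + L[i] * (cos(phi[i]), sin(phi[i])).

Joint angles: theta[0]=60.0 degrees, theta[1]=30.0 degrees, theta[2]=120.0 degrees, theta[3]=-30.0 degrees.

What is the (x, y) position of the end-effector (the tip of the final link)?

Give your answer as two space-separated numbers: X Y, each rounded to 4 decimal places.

joint[0] = (0.0000, 0.0000)  (base)
link 0: phi[0] = 60 = 60 deg
  cos(60 deg) = 0.5000, sin(60 deg) = 0.8660
  joint[1] = (0.0000, 0.0000) + 5.2 * (0.5000, 0.8660) = (0.0000 + 2.6000, 0.0000 + 4.5033) = (2.6000, 4.5033)
link 1: phi[1] = 60 + 30 = 90 deg
  cos(90 deg) = 0.0000, sin(90 deg) = 1.0000
  joint[2] = (2.6000, 4.5033) + 2.5 * (0.0000, 1.0000) = (2.6000 + 0.0000, 4.5033 + 2.5000) = (2.6000, 7.0033)
link 2: phi[2] = 60 + 30 + 120 = 210 deg
  cos(210 deg) = -0.8660, sin(210 deg) = -0.5000
  joint[3] = (2.6000, 7.0033) + 3.3 * (-0.8660, -0.5000) = (2.6000 + -2.8579, 7.0033 + -1.6500) = (-0.2579, 5.3533)
link 3: phi[3] = 60 + 30 + 120 + -30 = 180 deg
  cos(180 deg) = -1.0000, sin(180 deg) = 0.0000
  joint[4] = (-0.2579, 5.3533) + 2 * (-1.0000, 0.0000) = (-0.2579 + -2.0000, 5.3533 + 0.0000) = (-2.2579, 5.3533)
End effector: (-2.2579, 5.3533)

Answer: -2.2579 5.3533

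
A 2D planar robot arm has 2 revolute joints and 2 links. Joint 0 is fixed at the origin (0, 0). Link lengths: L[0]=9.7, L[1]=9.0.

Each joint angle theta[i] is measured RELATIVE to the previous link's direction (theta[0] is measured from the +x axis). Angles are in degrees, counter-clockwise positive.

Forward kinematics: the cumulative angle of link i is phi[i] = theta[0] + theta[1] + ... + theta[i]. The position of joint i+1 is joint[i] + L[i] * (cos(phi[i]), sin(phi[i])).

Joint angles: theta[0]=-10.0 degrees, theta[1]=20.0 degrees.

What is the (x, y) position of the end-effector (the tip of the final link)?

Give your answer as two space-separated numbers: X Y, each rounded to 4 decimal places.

joint[0] = (0.0000, 0.0000)  (base)
link 0: phi[0] = -10 = -10 deg
  cos(-10 deg) = 0.9848, sin(-10 deg) = -0.1736
  joint[1] = (0.0000, 0.0000) + 9.7 * (0.9848, -0.1736) = (0.0000 + 9.5526, 0.0000 + -1.6844) = (9.5526, -1.6844)
link 1: phi[1] = -10 + 20 = 10 deg
  cos(10 deg) = 0.9848, sin(10 deg) = 0.1736
  joint[2] = (9.5526, -1.6844) + 9 * (0.9848, 0.1736) = (9.5526 + 8.8633, -1.6844 + 1.5628) = (18.4159, -0.1216)
End effector: (18.4159, -0.1216)

Answer: 18.4159 -0.1216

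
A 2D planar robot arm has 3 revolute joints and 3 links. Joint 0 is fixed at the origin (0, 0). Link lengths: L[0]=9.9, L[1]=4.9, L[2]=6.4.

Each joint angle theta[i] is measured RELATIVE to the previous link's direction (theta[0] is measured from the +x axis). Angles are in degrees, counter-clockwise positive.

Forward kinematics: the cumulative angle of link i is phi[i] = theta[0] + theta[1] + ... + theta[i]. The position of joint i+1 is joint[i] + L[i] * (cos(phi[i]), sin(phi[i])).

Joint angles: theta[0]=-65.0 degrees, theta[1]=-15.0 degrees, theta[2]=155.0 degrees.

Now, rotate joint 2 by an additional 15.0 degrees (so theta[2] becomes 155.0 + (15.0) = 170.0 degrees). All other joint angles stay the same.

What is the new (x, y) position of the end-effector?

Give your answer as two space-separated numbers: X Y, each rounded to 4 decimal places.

joint[0] = (0.0000, 0.0000)  (base)
link 0: phi[0] = -65 = -65 deg
  cos(-65 deg) = 0.4226, sin(-65 deg) = -0.9063
  joint[1] = (0.0000, 0.0000) + 9.9 * (0.4226, -0.9063) = (0.0000 + 4.1839, 0.0000 + -8.9724) = (4.1839, -8.9724)
link 1: phi[1] = -65 + -15 = -80 deg
  cos(-80 deg) = 0.1736, sin(-80 deg) = -0.9848
  joint[2] = (4.1839, -8.9724) + 4.9 * (0.1736, -0.9848) = (4.1839 + 0.8509, -8.9724 + -4.8256) = (5.0348, -13.7980)
link 2: phi[2] = -65 + -15 + 170 = 90 deg
  cos(90 deg) = 0.0000, sin(90 deg) = 1.0000
  joint[3] = (5.0348, -13.7980) + 6.4 * (0.0000, 1.0000) = (5.0348 + 0.0000, -13.7980 + 6.4000) = (5.0348, -7.3980)
End effector: (5.0348, -7.3980)

Answer: 5.0348 -7.3980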